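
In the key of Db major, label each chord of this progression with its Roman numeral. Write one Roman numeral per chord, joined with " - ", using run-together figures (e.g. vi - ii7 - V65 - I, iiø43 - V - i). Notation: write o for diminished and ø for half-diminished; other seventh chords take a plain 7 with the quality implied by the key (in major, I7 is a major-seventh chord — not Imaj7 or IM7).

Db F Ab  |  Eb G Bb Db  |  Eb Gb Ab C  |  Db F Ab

Db-F-Ab: root Db is the tonic; major triad there is I.
Eb-G-Bb-Db: chromatic; Eb is V of V, so V7/V.
Eb-Gb-Ab-C: dominant seventh chord on Ab = scale degree 5 → V43.
Db-F-Ab: root Db is the tonic; major triad there is I.

I - V7/V - V43 - I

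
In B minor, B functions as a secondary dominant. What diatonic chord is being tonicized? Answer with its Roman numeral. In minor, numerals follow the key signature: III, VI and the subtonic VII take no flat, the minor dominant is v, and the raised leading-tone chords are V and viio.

The chord is a major triad on B.
A dominant resolves down a perfect fifth: B → E. In B minor, E is scale degree 4, i.e. iv.

iv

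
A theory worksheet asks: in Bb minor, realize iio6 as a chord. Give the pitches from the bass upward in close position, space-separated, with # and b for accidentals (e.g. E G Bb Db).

The numeral's case and figure indicate a diminished triad. In Bb minor its root, scale degree 2, is C.
Stacking thirds from C gives C-Eb-Gb.
With the 6 figure the chord is in first inversion; from the bass Eb upward in close position it reads Eb-Gb-C.

Eb Gb C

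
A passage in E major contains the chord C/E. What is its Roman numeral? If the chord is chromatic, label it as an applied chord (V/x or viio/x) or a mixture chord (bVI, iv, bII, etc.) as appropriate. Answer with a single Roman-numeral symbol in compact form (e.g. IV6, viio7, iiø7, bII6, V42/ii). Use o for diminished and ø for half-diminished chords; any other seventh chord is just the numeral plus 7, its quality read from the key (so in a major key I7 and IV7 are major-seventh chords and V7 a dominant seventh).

bVI6

The pitches C-E-G form a major triad rooted on C.
C is the lowered sixth degree of E major (diatonic 6 would be C#). This is a major triad on the lowered sixth degree, borrowed from the parallel minor.
With E in the bass the chord is in first inversion, so the figured bass is 6.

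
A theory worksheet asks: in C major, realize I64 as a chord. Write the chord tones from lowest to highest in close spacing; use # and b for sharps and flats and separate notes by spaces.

The numeral's case and figure indicate a major triad. In C major its root, the tonic, is C.
Stacking thirds from C gives C-E-G.
With the 64 figure the chord is in second inversion; from the bass G upward in close position it reads G-C-E.

G C E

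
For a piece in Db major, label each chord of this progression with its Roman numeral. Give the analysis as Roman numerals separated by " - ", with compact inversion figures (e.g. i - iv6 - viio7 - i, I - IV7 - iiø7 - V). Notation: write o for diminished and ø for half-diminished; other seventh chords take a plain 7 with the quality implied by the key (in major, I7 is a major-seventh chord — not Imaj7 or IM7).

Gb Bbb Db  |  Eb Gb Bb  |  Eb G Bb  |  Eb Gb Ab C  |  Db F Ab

Gb-Bbb-Db: minor triad on Gb — chromatic; iv (borrowed from the parallel minor).
Eb-Gb-Bb: minor triad on Eb = scale degree 2 → ii.
Eb-G-Bb: chromatic; Eb is V of V, so V/V.
Eb-Gb-Ab-C: root Ab is the dominant; dominant seventh chord there is V43.
Db-F-Ab has root Db, degree 1 in Db major, so I.

iv - ii - V/V - V43 - I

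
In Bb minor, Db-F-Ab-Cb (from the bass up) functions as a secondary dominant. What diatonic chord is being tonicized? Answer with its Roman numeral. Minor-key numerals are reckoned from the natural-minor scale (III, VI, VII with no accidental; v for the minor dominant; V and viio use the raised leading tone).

VI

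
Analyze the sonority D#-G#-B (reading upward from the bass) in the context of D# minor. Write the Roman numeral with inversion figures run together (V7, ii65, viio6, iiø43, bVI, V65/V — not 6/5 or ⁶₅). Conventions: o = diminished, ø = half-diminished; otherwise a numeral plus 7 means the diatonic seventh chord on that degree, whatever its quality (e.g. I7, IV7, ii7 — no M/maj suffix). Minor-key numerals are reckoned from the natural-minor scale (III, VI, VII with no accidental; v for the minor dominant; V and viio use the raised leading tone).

iv64

The pitches G#-B-D# form a minor triad rooted on G#.
G# is scale degree 4 in D# minor, and a minor triad on that degree is written iv.
With D# in the bass the chord is in second inversion, so the figured bass is 64.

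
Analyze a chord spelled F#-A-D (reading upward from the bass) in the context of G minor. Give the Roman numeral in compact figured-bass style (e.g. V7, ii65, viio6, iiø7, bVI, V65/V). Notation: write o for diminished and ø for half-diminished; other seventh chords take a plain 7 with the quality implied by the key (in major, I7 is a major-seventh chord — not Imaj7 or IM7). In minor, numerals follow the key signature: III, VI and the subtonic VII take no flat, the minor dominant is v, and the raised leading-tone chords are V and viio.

V6

The pitches D-F#-A form a major triad rooted on D.
In G minor, D is the dominant; the diatonic major triad there is V.
With F# in the bass the chord is in first inversion, so the figured bass is 6.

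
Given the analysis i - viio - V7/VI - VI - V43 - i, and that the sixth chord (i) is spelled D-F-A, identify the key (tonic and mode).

D minor

i is given as D-F-A — a minor triad with root D.
If D is scale degree 1 and the mode makes that degree carry a minor triad, the tonic is D and the mode is minor.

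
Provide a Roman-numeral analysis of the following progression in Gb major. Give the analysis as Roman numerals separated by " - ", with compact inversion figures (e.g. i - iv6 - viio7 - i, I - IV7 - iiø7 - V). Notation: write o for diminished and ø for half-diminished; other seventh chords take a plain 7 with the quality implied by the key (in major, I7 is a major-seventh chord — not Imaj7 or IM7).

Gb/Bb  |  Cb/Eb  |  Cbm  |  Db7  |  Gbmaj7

Gb/Bb: major triad on Gb = scale degree 1 → I6.
Cb/Eb has root Cb, degree 4 in Gb major, so IV6.
Cbm is non-diatonic — iv, a mixture chord from Gb minor.
Db7 has root Db, degree 5 in Gb major, so V7.
Gbmaj7: major seventh chord on Gb = scale degree 1 → I7.

I6 - IV6 - iv - V7 - I7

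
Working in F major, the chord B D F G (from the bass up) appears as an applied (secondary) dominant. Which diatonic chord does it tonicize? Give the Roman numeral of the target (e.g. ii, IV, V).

The chord is a dominant seventh chord on G.
A dominant resolves down a perfect fifth: G → C. In F major, C is scale degree 5, i.e. V.

V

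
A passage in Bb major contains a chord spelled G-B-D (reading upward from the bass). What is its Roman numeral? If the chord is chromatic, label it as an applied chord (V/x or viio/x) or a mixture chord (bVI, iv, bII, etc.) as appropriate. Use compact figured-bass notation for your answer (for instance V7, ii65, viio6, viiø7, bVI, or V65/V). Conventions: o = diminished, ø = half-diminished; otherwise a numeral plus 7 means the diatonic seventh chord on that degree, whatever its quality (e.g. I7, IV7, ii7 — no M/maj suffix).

V/ii

The pitches G-B-D form a major triad rooted on G.
G is not a diatonic chord root with this quality in Bb major, but it lies a perfect fifth above C (ii), so the chord functions as an applied dominant of ii.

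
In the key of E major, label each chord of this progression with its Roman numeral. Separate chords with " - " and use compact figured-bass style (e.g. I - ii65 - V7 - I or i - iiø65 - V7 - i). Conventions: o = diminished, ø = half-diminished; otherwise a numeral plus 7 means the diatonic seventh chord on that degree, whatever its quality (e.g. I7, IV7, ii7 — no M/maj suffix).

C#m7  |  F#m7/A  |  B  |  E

vi7 - ii65 - V - I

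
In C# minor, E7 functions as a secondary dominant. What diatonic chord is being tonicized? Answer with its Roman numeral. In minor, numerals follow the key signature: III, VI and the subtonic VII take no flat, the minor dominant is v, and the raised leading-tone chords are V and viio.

VI

The chord is a dominant seventh chord on E.
A dominant resolves down a perfect fifth: E → A. In C# minor, A is scale degree 6, i.e. VI.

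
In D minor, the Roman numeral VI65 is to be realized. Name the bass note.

D

VI in D minor has root Bb; the chord is Bb-D-F-A.
The figure 65 means first inversion — the third is in the bass.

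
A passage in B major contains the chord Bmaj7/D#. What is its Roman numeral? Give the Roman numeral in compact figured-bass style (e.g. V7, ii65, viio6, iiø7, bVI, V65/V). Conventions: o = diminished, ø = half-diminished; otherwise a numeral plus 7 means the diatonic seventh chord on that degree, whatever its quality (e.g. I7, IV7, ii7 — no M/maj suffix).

I65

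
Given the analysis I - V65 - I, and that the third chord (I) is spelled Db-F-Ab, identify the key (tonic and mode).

The anchor chord is a major triad on Db, labeled I.
If Db is scale degree 1 and the mode makes that degree carry a major triad, the tonic is Db and the mode is major.

Db major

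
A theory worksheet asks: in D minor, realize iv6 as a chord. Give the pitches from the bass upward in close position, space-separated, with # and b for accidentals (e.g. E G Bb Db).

Bb D G

In D minor, the fourth degree is G, and the diatonic chord built there is a minor triad.
That chord is spelled G-Bb-D.
With the 6 figure the chord is in first inversion; from the bass Bb upward in close position it reads Bb-D-G.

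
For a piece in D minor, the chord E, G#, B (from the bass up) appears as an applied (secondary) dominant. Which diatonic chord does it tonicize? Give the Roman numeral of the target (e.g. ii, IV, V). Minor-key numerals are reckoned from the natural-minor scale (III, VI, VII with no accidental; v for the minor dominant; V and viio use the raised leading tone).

V

The chord is a major triad on E.
A dominant resolves down a perfect fifth: E → A. In D minor, A is scale degree 5, i.e. V.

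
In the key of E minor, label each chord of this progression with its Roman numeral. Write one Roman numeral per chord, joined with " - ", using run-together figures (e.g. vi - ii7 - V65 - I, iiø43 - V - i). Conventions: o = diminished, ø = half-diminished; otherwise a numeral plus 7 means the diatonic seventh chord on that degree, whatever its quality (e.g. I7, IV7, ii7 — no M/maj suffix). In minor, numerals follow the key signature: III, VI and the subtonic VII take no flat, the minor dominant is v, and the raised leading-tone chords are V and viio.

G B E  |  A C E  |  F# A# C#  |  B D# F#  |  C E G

i6 - iv - V/V - V - VI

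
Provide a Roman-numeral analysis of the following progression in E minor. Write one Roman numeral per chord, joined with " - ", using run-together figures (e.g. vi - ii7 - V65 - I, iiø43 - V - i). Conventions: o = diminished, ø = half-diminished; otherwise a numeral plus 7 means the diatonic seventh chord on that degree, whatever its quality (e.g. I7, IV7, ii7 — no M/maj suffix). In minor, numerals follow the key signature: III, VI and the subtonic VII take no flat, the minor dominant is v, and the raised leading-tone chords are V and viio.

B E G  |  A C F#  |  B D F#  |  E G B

i64 - iio6 - v - i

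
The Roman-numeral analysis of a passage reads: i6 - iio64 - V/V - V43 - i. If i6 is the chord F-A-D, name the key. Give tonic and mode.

D minor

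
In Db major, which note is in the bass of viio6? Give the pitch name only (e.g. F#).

viio in Db major has root C; the chord is C-Eb-Gb.
The figure 6 means first inversion — the third is in the bass.

Eb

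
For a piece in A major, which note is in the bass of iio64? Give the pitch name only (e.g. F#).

iio in A major has root B; the chord is B-D-F.
The figure 64 means second inversion — the fifth is in the bass.

F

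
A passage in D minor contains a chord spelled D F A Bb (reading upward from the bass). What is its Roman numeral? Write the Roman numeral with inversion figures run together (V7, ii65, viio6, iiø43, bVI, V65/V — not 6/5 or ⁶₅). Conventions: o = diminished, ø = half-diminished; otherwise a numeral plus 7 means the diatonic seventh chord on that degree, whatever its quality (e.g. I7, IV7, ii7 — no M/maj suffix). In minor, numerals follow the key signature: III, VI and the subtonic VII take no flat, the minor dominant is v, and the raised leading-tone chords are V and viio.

The pitches Bb-D-F-A form a major seventh chord rooted on Bb.
Bb is scale degree 6 in D minor, and a major seventh chord on that degree is written VI7.
With D in the bass the chord is in first inversion, so the figured bass is 65.

VI65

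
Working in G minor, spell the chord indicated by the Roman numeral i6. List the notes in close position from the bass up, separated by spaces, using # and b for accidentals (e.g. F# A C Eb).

Bb D G

In G minor, the first degree is G, and the diatonic chord built there is a minor triad.
That chord is spelled G-Bb-D.
With the 6 figure the chord is in first inversion; from the bass Bb upward in close position it reads Bb-D-G.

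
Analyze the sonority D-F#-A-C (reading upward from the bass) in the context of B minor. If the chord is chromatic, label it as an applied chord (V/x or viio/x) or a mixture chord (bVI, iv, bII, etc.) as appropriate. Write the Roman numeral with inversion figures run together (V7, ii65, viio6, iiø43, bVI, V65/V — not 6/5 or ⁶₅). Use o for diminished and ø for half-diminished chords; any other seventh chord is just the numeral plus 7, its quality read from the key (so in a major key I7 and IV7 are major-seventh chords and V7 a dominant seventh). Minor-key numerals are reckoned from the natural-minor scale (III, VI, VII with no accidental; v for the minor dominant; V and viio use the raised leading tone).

Stacked in thirds the chord is D-F#-A-C: a dominant seventh chord on D.
D is not a diatonic chord root with this quality in B minor, but it lies a perfect fifth above G (VI), so the chord functions as an applied dominant of VI.

V7/VI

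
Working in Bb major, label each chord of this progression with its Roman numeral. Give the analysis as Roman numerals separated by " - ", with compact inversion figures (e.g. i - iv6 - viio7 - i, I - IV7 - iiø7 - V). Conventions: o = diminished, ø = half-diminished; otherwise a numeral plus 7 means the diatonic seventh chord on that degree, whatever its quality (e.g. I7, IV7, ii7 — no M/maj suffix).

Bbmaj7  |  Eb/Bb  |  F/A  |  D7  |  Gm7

I7 - IV64 - V6 - V7/vi - vi7

Bbmaj7: root Bb is the tonic; major seventh chord there is I7.
Eb/Bb: major triad on Eb = scale degree 4 → IV64.
F/A has root F, degree 5 in Bb major, so V6.
D7: a dominant seventh chord on D, the applied dominant of vi → V7/vi.
Gm7: root G is the submediant; minor seventh chord there is vi7.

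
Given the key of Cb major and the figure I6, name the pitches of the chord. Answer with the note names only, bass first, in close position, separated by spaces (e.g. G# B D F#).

Eb Gb Cb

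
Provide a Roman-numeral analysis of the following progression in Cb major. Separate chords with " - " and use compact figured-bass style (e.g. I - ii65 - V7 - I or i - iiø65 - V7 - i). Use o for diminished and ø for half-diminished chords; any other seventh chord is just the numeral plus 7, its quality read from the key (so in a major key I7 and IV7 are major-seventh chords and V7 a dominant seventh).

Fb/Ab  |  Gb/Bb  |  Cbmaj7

IV6 - V6 - I7

Fb/Ab: major triad on Fb = scale degree 4 → IV6.
Gb/Bb: major triad on Gb = scale degree 5 → V6.
Cbmaj7: root Cb is the tonic; major seventh chord there is I7.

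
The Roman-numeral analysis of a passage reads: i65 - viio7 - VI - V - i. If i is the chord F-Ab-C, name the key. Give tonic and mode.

F minor

The chord Fm is a minor triad rooted on F; its label is i.
If F is scale degree 1 and the mode makes that degree carry a minor triad, the tonic is F and the mode is minor.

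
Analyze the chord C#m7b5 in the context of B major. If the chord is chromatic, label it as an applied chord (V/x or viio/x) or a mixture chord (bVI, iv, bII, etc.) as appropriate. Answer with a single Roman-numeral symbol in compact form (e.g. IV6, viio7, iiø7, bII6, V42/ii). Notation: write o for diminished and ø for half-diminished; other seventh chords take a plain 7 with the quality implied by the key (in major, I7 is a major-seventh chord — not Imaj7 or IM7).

Stacked in thirds the chord is C#-E-G-B: a half-diminished seventh chord on C#.
C# is the second degree of B major. This is the half-diminished supertonic seventh, borrowed from the parallel minor.

iiø7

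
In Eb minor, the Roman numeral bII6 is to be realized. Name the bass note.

bII in Eb minor has root Fb; the chord is Fb-Ab-Cb.
The figure 6 means first inversion — the third is in the bass.

Ab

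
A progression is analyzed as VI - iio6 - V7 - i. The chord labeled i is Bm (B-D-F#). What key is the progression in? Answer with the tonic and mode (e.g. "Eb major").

The anchor chord is a minor triad on B, labeled i.
If B is scale degree 1 and the mode makes that degree carry a minor triad, the tonic is B and the mode is minor.

B minor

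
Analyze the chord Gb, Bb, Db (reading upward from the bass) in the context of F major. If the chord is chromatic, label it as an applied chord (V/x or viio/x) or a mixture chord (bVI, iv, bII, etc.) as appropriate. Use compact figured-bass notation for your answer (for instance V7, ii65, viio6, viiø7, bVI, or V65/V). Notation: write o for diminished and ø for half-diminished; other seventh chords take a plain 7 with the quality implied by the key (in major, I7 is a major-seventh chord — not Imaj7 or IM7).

bII

The pitches Gb-Bb-Db form a major triad rooted on Gb.
Gb is the lowered second degree of F major (diatonic 2 would be G). This is the Neapolitan chord — a major triad on the lowered second degree.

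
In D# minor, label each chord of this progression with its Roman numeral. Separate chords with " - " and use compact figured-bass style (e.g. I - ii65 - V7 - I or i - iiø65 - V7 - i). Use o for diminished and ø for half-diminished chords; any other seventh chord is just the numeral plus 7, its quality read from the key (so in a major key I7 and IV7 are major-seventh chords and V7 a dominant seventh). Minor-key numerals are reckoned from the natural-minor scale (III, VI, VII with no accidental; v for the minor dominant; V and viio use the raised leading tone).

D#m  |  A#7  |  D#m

i - V7 - i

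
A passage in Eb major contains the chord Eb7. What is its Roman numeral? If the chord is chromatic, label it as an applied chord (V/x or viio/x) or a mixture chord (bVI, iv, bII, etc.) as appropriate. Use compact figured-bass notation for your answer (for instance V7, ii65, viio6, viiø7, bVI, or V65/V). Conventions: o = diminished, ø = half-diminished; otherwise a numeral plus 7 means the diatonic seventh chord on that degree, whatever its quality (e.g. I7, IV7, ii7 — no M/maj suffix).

V7/IV

Stacked in thirds the chord is Eb-G-Bb-Db: a dominant seventh chord on Eb.
Eb is not a diatonic chord root with this quality in Eb major, but it lies a perfect fifth above Ab (IV), so the chord functions as an applied dominant of IV.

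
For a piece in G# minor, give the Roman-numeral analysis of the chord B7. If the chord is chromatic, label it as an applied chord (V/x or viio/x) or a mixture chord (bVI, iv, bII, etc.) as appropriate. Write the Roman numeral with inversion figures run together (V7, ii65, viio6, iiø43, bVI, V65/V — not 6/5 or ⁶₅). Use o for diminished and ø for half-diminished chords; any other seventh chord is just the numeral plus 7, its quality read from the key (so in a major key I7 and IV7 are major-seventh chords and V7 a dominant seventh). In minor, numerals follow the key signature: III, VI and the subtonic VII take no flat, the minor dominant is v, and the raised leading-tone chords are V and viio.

V7/VI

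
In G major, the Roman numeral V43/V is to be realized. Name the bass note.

E

The applied chord V43/V is rooted on A: A-C#-E-G.
The figure 43 means second inversion — the fifth is in the bass.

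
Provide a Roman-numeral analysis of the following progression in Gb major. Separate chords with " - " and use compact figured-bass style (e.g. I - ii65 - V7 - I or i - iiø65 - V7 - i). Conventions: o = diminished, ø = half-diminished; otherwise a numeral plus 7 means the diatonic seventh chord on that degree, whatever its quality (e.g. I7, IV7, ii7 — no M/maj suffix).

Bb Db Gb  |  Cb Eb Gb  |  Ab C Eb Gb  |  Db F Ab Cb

Bb-Db-Gb has root Gb, degree 1 in Gb major, so I6.
Cb-Eb-Gb: root Cb is the subdominant; major triad there is IV.
Ab-C-Eb-Gb is the secondary dominant of V (dominant seventh chord on Ab): V7/V.
Db-F-Ab-Cb: root Db is the dominant; dominant seventh chord there is V7.

I6 - IV - V7/V - V7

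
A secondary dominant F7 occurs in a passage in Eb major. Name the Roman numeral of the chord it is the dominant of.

V

The chord is a dominant seventh chord on F.
A dominant resolves down a perfect fifth: F → Bb. In Eb major, Bb is scale degree 5, i.e. V.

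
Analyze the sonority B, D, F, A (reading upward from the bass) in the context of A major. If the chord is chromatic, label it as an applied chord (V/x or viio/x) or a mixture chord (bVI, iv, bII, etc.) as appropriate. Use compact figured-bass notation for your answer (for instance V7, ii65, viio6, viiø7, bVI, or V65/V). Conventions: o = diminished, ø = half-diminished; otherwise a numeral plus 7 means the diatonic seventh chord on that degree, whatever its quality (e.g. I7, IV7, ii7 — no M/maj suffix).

iiø7

The pitches B-D-F-A form a half-diminished seventh chord rooted on B.
B is the second degree of A major. This is the half-diminished supertonic seventh, borrowed from the parallel minor.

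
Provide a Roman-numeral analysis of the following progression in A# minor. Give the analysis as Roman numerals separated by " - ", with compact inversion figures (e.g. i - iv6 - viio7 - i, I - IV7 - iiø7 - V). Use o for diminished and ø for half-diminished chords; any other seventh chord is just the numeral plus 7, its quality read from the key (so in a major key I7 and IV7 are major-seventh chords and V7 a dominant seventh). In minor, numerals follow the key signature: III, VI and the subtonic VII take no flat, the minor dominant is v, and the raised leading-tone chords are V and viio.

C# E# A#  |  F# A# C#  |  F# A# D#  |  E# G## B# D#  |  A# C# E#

i6 - VI - iv6 - V7 - i

C#-E#-A#: root A# is the tonic; minor triad there is i6.
F#-A#-C#: root F# is the submediant; major triad there is VI.
F#-A#-D#: root D# is the subdominant; minor triad there is iv6.
E#-G##-B#-D# has root E#, degree 5 in A# minor, so V7.
A#-C#-E#: minor triad on A# = scale degree 1 → i.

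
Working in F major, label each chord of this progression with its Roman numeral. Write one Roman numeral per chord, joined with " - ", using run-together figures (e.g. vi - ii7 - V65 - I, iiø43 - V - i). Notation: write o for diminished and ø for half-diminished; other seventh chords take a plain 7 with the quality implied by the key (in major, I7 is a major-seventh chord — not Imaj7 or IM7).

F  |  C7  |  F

I - V7 - I

F: root F is the tonic; major triad there is I.
C7 has root C, degree 5 in F major, so V7.
F has root F, degree 1 in F major, so I.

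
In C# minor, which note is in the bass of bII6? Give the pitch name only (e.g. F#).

bII in C# minor has root D; the chord is D-F#-A.
The figure 6 means first inversion — the third is in the bass.

F#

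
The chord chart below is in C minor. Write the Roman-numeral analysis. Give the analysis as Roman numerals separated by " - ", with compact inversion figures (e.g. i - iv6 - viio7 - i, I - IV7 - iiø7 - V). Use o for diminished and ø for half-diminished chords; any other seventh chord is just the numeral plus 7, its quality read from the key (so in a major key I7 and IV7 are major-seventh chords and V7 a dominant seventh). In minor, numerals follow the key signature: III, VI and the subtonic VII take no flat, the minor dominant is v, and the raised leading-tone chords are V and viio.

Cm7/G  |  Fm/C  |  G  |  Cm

Cm7/G: root C is the tonic; minor seventh chord there is i43.
Fm/C has root F, degree 4 in C minor, so iv64.
G: root G is the dominant; major triad there is V.
Cm: minor triad on C = scale degree 1 → i.

i43 - iv64 - V - i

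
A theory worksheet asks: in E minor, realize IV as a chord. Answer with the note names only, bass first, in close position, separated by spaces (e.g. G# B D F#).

Scale degree 4 in E minor is A; here the chord built on it is altered to a major triad. IV is the major subdominant, borrowed from the parallel major.
So the chord is A-C#-E, a major triad.

A C# E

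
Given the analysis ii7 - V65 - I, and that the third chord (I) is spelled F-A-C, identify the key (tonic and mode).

F major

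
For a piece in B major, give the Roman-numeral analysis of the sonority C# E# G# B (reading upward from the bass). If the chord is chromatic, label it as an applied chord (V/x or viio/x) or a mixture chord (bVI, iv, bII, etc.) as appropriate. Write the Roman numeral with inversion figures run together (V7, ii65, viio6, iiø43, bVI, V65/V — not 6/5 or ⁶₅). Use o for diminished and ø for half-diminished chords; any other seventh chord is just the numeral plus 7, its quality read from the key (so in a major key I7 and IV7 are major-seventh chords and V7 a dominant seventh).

V7/V

Stacked in thirds the chord is C#-E#-G#-B: a dominant seventh chord on C#.
C# is not a diatonic chord root with this quality in B major, but it lies a perfect fifth above F# (V), so the chord functions as an applied dominant of V.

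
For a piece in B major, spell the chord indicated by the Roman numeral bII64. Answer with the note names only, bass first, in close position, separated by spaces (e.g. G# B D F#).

Scale degree 2 in B major is C#; lowering it a half step gives C. bII64 is the Neapolitan chord — a major triad on the lowered second degree.
So the chord is C-E-G.
With the 64 figure the chord is in second inversion; from the bass G upward in close position it reads G-C-E.

G C E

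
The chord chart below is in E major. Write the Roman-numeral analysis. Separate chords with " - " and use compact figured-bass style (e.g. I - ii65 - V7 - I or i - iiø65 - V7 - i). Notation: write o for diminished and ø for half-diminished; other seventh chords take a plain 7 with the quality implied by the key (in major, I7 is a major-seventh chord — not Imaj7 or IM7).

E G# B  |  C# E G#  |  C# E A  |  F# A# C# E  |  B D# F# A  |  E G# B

I - vi - IV6 - V7/V - V7 - I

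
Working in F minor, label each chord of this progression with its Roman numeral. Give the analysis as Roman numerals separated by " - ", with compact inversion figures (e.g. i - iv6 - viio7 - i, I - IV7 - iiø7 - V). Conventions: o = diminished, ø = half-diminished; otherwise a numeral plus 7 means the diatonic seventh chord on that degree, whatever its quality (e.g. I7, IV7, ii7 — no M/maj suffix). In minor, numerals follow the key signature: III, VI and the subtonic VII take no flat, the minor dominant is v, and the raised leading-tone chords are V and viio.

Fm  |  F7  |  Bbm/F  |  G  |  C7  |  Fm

i - V7/iv - iv64 - V/V - V7 - i

Fm has root F, degree 1 in F minor, so i.
F7 is the secondary dominant of iv (dominant seventh chord on F): V7/iv.
Bbm/F: root Bb is the subdominant; minor triad there is iv64.
G is the secondary dominant of V (major triad on G): V/V.
C7: root C is the dominant; dominant seventh chord there is V7.
Fm: root F is the tonic; minor triad there is i.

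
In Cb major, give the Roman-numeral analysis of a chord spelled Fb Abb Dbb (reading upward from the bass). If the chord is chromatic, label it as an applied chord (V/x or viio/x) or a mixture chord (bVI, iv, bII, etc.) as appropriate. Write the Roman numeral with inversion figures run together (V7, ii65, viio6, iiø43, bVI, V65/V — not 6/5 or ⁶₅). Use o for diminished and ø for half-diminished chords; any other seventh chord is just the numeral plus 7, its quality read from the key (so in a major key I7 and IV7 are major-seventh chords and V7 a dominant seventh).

bII6

The pitches Dbb-Fb-Abb form a major triad rooted on Dbb.
Dbb is the lowered second degree of Cb major (diatonic 2 would be Db). This is the Neapolitan sixth — a major triad on the lowered second degree, here in its customary first inversion.
With Fb in the bass the chord is in first inversion, so the figured bass is 6.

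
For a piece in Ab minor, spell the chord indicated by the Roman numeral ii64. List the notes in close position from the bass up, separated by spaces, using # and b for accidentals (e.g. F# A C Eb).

F Bb Db

ii64 is the minor supertonic, borrowed from the parallel major (the Dorian ii). In Ab minor that root is Bb.
So the chord is Bb-Db-F.
With the 64 figure the chord is in second inversion; from the bass F upward in close position it reads F-Bb-Db.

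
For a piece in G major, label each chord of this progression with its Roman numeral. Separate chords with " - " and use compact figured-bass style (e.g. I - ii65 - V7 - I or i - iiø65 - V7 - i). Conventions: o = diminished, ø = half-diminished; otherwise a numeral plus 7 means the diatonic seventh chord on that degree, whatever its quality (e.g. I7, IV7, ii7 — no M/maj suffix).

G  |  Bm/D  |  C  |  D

I - iii6 - IV - V

G: root G is the tonic; major triad there is I.
Bm/D: root B is the mediant; minor triad there is iii6.
C has root C, degree 4 in G major, so IV.
D: major triad on D = scale degree 5 → V.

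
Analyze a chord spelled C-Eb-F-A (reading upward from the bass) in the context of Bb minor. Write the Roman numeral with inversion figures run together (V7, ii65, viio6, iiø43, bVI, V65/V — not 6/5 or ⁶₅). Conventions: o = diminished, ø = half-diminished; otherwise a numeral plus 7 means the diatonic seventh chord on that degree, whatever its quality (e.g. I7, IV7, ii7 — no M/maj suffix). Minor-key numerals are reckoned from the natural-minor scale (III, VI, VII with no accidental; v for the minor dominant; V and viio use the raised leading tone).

V43

The pitches F-A-C-Eb form a dominant seventh chord rooted on F.
F is scale degree 5 in Bb minor, and a dominant seventh chord on that degree is written V7.
With C in the bass the chord is in second inversion, so the figured bass is 43.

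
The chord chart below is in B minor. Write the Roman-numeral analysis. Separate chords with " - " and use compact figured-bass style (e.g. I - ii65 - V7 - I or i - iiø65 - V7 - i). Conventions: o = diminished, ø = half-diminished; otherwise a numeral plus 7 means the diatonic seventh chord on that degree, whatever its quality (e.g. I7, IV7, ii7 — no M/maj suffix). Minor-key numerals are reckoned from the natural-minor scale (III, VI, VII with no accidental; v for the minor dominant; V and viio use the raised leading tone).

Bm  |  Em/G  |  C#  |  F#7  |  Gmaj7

Bm has root B, degree 1 in B minor, so i.
Em/G: minor triad on E = scale degree 4 → iv6.
C#: chromatic; C# is V of V, so V/V.
F#7 has root F#, degree 5 in B minor, so V7.
Gmaj7: root G is the submediant; major seventh chord there is VI7.

i - iv6 - V/V - V7 - VI7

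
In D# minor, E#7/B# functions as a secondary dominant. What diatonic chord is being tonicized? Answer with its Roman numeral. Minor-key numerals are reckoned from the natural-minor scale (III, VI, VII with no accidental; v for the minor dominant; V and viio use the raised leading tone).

V

The chord is a dominant seventh chord on E#.
A dominant resolves down a perfect fifth: E# → A#. In D# minor, A# is scale degree 5, i.e. V.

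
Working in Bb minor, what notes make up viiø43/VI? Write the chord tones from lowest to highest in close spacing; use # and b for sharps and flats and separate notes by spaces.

The slash marks an applied leading-tone chord: viio of VI. In Bb minor, VI is Gb, so the leading tone to it is F, a half step below.
Building a half-diminished seventh chord on F gives F-Ab-Cb-Eb.
With the 43 figure the chord is in second inversion; from the bass Cb upward in close position it reads Cb-Eb-F-Ab.

Cb Eb F Ab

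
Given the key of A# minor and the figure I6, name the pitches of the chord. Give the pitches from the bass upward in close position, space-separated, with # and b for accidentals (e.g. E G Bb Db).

C## E# A#

I6 is the major tonic (Picardy third), borrowed from the parallel major. In A# minor that root is A#.
So the chord is A#-C##-E#, a major triad.
With the 6 figure the chord is in first inversion; from the bass C## upward in close position it reads C##-E#-A#.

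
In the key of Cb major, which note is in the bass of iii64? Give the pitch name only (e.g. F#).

Bb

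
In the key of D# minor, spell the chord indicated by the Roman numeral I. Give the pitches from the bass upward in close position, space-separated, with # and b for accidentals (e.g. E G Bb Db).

D# F## A#

I is the major tonic (Picardy third), borrowed from the parallel major. In D# minor that root is D#.
So the chord is D#-F##-A#.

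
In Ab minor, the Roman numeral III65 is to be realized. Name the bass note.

Eb

III in Ab minor has root Cb; the chord is Cb-Eb-Gb-Bb.
The figure 65 means first inversion — the third is in the bass.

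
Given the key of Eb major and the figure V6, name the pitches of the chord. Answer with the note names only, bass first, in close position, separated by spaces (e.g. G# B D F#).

In Eb major, the fifth degree is Bb, and the diatonic chord built there is a major triad.
Stacking thirds from Bb gives Bb-D-F.
The figured bass 6 indicates first inversion, placing the third (D) in the bass: D-F-Bb.

D F Bb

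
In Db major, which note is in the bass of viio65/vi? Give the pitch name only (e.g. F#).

The applied chord viio65/vi is rooted on A: A-C-Eb-Gb.
The figure 65 means first inversion — the third is in the bass.

C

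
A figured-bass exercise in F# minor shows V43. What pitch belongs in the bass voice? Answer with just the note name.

G#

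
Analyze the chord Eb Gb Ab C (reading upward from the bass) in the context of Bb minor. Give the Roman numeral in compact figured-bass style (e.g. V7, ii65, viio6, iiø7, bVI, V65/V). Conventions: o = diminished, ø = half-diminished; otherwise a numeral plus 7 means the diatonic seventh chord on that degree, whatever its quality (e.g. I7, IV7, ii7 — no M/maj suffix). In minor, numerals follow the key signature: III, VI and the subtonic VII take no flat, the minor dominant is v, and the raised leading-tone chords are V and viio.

Stacked in thirds the chord is Ab-C-Eb-Gb: a dominant seventh chord on Ab.
In Bb minor, Ab is the subtonic; the diatonic dominant seventh chord there is VII7.
With Eb in the bass the chord is in second inversion, so the figured bass is 43.

VII43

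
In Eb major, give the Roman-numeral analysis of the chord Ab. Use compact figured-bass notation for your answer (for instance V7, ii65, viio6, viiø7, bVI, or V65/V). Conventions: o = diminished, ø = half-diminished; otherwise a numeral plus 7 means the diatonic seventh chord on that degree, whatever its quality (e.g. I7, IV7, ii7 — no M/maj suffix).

Stacked in thirds the chord is Ab-C-Eb: a major triad on Ab.
In Eb major, Ab is the subdominant; the diatonic major triad there is IV.

IV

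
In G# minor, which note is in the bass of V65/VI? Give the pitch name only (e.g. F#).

D#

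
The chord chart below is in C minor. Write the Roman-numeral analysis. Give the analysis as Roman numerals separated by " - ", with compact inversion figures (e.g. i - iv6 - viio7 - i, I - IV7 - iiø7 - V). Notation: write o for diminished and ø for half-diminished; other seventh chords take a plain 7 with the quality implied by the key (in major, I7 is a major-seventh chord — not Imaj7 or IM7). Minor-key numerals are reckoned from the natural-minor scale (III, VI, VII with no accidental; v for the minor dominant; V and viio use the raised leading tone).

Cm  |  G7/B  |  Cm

Cm: minor triad on C = scale degree 1 → i.
G7/B: root G is the dominant; dominant seventh chord there is V65.
Cm: root C is the tonic; minor triad there is i.

i - V65 - i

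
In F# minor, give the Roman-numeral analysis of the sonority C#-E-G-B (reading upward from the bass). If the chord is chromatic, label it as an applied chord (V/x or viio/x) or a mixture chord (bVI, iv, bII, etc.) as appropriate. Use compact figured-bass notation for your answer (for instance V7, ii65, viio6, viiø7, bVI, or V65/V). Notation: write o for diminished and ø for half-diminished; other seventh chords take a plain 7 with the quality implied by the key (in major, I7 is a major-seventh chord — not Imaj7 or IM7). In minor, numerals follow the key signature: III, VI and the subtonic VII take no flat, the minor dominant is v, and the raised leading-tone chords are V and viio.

The pitches C#-E-G-B form a half-diminished seventh chord rooted on C#.
C# sits a half step below D (VI in F# minor); a diminished chord there is the applied leading-tone chord of VI.

viiø7/VI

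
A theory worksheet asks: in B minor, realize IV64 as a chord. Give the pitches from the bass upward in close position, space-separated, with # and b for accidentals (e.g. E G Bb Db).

Scale degree 4 in B minor is E; here the chord built on it is altered to a major triad. IV64 is the major subdominant, borrowed from the parallel major.
So the chord is E-G#-B, a major triad.
The figured bass 64 indicates second inversion, placing the fifth (B) in the bass: B-E-G#.

B E G#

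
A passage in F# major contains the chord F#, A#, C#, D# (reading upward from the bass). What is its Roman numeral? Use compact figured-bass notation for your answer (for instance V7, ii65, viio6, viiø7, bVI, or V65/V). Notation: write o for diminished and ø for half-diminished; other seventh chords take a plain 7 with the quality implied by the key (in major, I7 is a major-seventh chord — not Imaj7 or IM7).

Stacked in thirds the chord is D#-F#-A#-C#: a minor seventh chord on D#.
In F# major, D# is the submediant; the diatonic minor seventh chord there is vi7.
With F# in the bass the chord is in first inversion, so the figured bass is 65.

vi65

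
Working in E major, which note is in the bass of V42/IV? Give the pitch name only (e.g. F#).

The applied chord V42/IV is rooted on E: E-G#-B-D.
The figure 42 means third inversion — the seventh is in the bass.

D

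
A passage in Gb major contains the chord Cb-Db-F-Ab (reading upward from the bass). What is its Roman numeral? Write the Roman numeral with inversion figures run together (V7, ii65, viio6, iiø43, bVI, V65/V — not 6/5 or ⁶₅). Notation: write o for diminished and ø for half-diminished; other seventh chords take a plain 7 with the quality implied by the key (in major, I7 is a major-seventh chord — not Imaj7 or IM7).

The pitches Db-F-Ab-Cb form a dominant seventh chord rooted on Db.
In Gb major, Db is the dominant; the diatonic dominant seventh chord there is V7.
With Cb in the bass the chord is in third inversion, so the figured bass is 42.

V42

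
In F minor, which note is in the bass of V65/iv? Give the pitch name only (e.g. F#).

A

The applied chord V65/iv is rooted on F: F-A-C-Eb.
The figure 65 means first inversion — the third is in the bass.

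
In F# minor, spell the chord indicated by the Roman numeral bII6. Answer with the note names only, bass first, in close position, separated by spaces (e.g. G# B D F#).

bII6 is the Neapolitan sixth — a major triad on the lowered second degree, here in its customary first inversion. In F# minor that root is G.
So the chord is G-B-D.
With the 6 figure the chord is in first inversion; from the bass B upward in close position it reads B-D-G.

B D G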